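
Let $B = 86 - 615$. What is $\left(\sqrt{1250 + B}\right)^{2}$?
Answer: $721$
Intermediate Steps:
$B = -529$
$\left(\sqrt{1250 + B}\right)^{2} = \left(\sqrt{1250 - 529}\right)^{2} = \left(\sqrt{721}\right)^{2} = 721$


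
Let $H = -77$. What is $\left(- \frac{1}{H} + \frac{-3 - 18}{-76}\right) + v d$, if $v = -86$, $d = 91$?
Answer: $- \frac{45796059}{5852} \approx -7825.7$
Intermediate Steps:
$\left(- \frac{1}{H} + \frac{-3 - 18}{-76}\right) + v d = \left(- \frac{1}{-77} + \frac{-3 - 18}{-76}\right) - 7826 = \left(\left(-1\right) \left(- \frac{1}{77}\right) + \left(-3 - 18\right) \left(- \frac{1}{76}\right)\right) - 7826 = \left(\frac{1}{77} - - \frac{21}{76}\right) - 7826 = \left(\frac{1}{77} + \frac{21}{76}\right) - 7826 = \frac{1693}{5852} - 7826 = - \frac{45796059}{5852}$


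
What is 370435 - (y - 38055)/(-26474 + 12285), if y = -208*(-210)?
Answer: 5256107840/14189 ≈ 3.7044e+5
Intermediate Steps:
y = 43680
370435 - (y - 38055)/(-26474 + 12285) = 370435 - (43680 - 38055)/(-26474 + 12285) = 370435 - 5625/(-14189) = 370435 - 5625*(-1)/14189 = 370435 - 1*(-5625/14189) = 370435 + 5625/14189 = 5256107840/14189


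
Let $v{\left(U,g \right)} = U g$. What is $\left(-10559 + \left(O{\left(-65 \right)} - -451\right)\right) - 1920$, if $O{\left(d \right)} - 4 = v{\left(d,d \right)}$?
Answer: $-7799$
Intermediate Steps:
$O{\left(d \right)} = 4 + d^{2}$ ($O{\left(d \right)} = 4 + d d = 4 + d^{2}$)
$\left(-10559 + \left(O{\left(-65 \right)} - -451\right)\right) - 1920 = \left(-10559 + \left(\left(4 + \left(-65\right)^{2}\right) - -451\right)\right) - 1920 = \left(-10559 + \left(\left(4 + 4225\right) + 451\right)\right) - 1920 = \left(-10559 + \left(4229 + 451\right)\right) - 1920 = \left(-10559 + 4680\right) - 1920 = -5879 - 1920 = -7799$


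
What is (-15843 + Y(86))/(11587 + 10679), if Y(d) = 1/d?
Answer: -1362497/1914876 ≈ -0.71153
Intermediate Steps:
(-15843 + Y(86))/(11587 + 10679) = (-15843 + 1/86)/(11587 + 10679) = (-15843 + 1/86)/22266 = -1362497/86*1/22266 = -1362497/1914876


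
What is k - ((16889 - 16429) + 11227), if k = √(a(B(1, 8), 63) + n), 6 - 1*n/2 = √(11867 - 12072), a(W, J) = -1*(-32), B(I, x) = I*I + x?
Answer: -11687 + √(44 - 2*I*√205) ≈ -11680.0 - 2.0613*I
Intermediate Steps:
B(I, x) = x + I² (B(I, x) = I² + x = x + I²)
a(W, J) = 32
n = 12 - 2*I*√205 (n = 12 - 2*√(11867 - 12072) = 12 - 2*I*√205 ≈ 12.0 - 28.636*I)
k = √(44 - 2*I*√205) (k = √(32 + (12 - 2*I*√205)) = √(44 - 2*I*√205) ≈ 6.9461 - 2.0613*I)
k - ((16889 - 16429) + 11227) = √(44 - 2*I*√205) - ((16889 - 16429) + 11227) = √(44 - 2*I*√205) - (460 + 11227) = √(44 - 2*I*√205) - 1*11687 = √(44 - 2*I*√205) - 11687 = -11687 + √(44 - 2*I*√205)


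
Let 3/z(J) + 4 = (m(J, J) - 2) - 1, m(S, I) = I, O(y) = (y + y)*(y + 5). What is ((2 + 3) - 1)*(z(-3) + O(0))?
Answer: -6/5 ≈ -1.2000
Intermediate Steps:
O(y) = 2*y*(5 + y) (O(y) = (2*y)*(5 + y) = 2*y*(5 + y))
z(J) = 3/(-7 + J) (z(J) = 3/(-4 + ((J - 2) - 1)) = 3/(-4 + ((-2 + J) - 1)) = 3/(-4 + (-3 + J)) = 3/(-7 + J))
((2 + 3) - 1)*(z(-3) + O(0)) = ((2 + 3) - 1)*(3/(-7 - 3) + 2*0*(5 + 0)) = (5 - 1)*(3/(-10) + 2*0*5) = 4*(3*(-⅒) + 0) = 4*(-3/10 + 0) = 4*(-3/10) = -6/5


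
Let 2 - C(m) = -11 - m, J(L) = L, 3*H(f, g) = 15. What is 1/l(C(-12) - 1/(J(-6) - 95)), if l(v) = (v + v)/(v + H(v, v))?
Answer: 607/204 ≈ 2.9755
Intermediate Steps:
H(f, g) = 5 (H(f, g) = (1/3)*15 = 5)
C(m) = 13 + m (C(m) = 2 - (-11 - m) = 2 + (11 + m) = 13 + m)
l(v) = 2*v/(5 + v) (l(v) = (v + v)/(v + 5) = (2*v)/(5 + v) = 2*v/(5 + v))
1/l(C(-12) - 1/(J(-6) - 95)) = 1/(2*((13 - 12) - 1/(-6 - 95))/(5 + ((13 - 12) - 1/(-6 - 95)))) = 1/(2*(1 - 1/(-101))/(5 + (1 - 1/(-101)))) = 1/(2*(1 - 1*(-1/101))/(5 + (1 - 1*(-1/101)))) = 1/(2*(1 + 1/101)/(5 + (1 + 1/101))) = 1/(2*(102/101)/(5 + 102/101)) = 1/(2*(102/101)/(607/101)) = 1/(2*(102/101)*(101/607)) = 1/(204/607) = 607/204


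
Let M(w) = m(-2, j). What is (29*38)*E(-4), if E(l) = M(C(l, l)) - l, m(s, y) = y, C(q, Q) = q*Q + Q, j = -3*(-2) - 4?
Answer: 6612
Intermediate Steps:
j = 2 (j = 6 - 4 = 2)
C(q, Q) = Q + Q*q (C(q, Q) = Q*q + Q = Q + Q*q)
M(w) = 2
E(l) = 2 - l
(29*38)*E(-4) = (29*38)*(2 - 1*(-4)) = 1102*(2 + 4) = 1102*6 = 6612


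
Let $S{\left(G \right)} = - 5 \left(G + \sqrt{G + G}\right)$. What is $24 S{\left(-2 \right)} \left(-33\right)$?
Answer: $-7920 + 7920 i \approx -7920.0 + 7920.0 i$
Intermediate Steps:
$S{\left(G \right)} = - 5 G - 5 \sqrt{2} \sqrt{G}$ ($S{\left(G \right)} = - 5 \left(G + \sqrt{2 G}\right) = - 5 \left(G + \sqrt{2} \sqrt{G}\right) = - 5 G - 5 \sqrt{2} \sqrt{G}$)
$24 S{\left(-2 \right)} \left(-33\right) = 24 \left(\left(-5\right) \left(-2\right) - 5 \sqrt{2} \sqrt{-2}\right) \left(-33\right) = 24 \left(10 - 5 \sqrt{2} i \sqrt{2}\right) \left(-33\right) = 24 \left(10 - 10 i\right) \left(-33\right) = \left(240 - 240 i\right) \left(-33\right) = -7920 + 7920 i$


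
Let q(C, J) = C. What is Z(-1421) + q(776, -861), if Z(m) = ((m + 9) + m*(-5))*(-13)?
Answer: -73233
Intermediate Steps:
Z(m) = -117 + 52*m (Z(m) = ((9 + m) - 5*m)*(-13) = (9 - 4*m)*(-13) = -117 + 52*m)
Z(-1421) + q(776, -861) = (-117 + 52*(-1421)) + 776 = (-117 - 73892) + 776 = -74009 + 776 = -73233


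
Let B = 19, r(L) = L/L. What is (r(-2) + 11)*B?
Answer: 228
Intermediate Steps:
r(L) = 1
(r(-2) + 11)*B = (1 + 11)*19 = 12*19 = 228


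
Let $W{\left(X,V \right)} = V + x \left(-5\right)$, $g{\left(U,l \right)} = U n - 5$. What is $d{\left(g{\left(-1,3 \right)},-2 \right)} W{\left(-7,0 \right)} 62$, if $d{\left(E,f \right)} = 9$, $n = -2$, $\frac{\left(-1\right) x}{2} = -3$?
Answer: $-16740$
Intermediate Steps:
$x = 6$ ($x = \left(-2\right) \left(-3\right) = 6$)
$g{\left(U,l \right)} = -5 - 2 U$ ($g{\left(U,l \right)} = U \left(-2\right) - 5 = - 2 U - 5 = -5 - 2 U$)
$W{\left(X,V \right)} = -30 + V$ ($W{\left(X,V \right)} = V + 6 \left(-5\right) = V - 30 = -30 + V$)
$d{\left(g{\left(-1,3 \right)},-2 \right)} W{\left(-7,0 \right)} 62 = 9 \left(-30 + 0\right) 62 = 9 \left(-30\right) 62 = \left(-270\right) 62 = -16740$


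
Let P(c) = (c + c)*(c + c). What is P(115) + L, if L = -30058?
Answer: 22842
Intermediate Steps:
P(c) = 4*c² (P(c) = (2*c)*(2*c) = 4*c²)
P(115) + L = 4*115² - 30058 = 4*13225 - 30058 = 52900 - 30058 = 22842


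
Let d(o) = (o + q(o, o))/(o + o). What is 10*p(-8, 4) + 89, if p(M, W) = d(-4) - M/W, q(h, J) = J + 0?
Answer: 119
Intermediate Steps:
q(h, J) = J
d(o) = 1 (d(o) = (o + o)/(o + o) = (2*o)/((2*o)) = (2*o)*(1/(2*o)) = 1)
p(M, W) = 1 - M/W
10*p(-8, 4) + 89 = 10*((4 - 1*(-8))/4) + 89 = 10*((4 + 8)/4) + 89 = 10*((1/4)*12) + 89 = 10*3 + 89 = 30 + 89 = 119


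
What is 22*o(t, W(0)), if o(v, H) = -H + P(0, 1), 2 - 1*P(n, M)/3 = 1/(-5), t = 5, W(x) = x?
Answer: 726/5 ≈ 145.20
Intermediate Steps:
P(n, M) = 33/5 (P(n, M) = 6 - 3/(-5) = 6 - 3*(-1/5) = 6 + 3/5 = 33/5)
o(v, H) = 33/5 - H (o(v, H) = -H + 33/5 = 33/5 - H)
22*o(t, W(0)) = 22*(33/5 - 1*0) = 22*(33/5 + 0) = 22*(33/5) = 726/5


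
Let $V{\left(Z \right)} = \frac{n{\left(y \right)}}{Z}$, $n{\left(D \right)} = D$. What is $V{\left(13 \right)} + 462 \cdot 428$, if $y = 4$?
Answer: $\frac{2570572}{13} \approx 1.9774 \cdot 10^{5}$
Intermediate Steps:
$V{\left(Z \right)} = \frac{4}{Z}$
$V{\left(13 \right)} + 462 \cdot 428 = \frac{4}{13} + 462 \cdot 428 = 4 \cdot \frac{1}{13} + 197736 = \frac{4}{13} + 197736 = \frac{2570572}{13}$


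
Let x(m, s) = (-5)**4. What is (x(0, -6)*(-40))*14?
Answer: -350000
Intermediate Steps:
x(m, s) = 625
(x(0, -6)*(-40))*14 = (625*(-40))*14 = -25000*14 = -350000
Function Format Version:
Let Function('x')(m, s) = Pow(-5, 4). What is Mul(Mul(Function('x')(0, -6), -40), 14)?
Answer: -350000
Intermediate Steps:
Function('x')(m, s) = 625
Mul(Mul(Function('x')(0, -6), -40), 14) = Mul(Mul(625, -40), 14) = Mul(-25000, 14) = -350000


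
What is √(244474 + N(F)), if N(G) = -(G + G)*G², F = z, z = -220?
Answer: 3*√2393386 ≈ 4641.2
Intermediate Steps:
F = -220
N(G) = -2*G³ (N(G) = -2*G*G² = -2*G³)
√(244474 + N(F)) = √(244474 - 2*(-220)³) = √(244474 - 2*(-10648000)) = √(244474 + 21296000) = √21540474 = 3*√2393386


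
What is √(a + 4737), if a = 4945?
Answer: √9682 ≈ 98.397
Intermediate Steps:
√(a + 4737) = √(4945 + 4737) = √9682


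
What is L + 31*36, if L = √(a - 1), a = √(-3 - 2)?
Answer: 1116 + √(-1 + I*√5) ≈ 1116.9 + 1.3133*I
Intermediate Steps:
a = I*√5 (a = √(-5) = I*√5 ≈ 2.2361*I)
L = √(-1 + I*√5) (L = √(I*√5 - 1) = √(-1 + I*√5) ≈ 0.85132 + 1.3133*I)
L + 31*36 = √(-1 + I*√5) + 31*36 = √(-1 + I*√5) + 1116 = 1116 + √(-1 + I*√5)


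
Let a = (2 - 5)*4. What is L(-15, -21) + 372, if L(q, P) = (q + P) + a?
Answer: 324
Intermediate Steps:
a = -12 (a = -3*4 = -12)
L(q, P) = -12 + P + q (L(q, P) = (q + P) - 12 = (P + q) - 12 = -12 + P + q)
L(-15, -21) + 372 = (-12 - 21 - 15) + 372 = -48 + 372 = 324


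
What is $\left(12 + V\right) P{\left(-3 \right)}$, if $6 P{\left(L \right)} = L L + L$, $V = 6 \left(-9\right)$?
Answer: $-42$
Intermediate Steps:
$V = -54$
$P{\left(L \right)} = \frac{L}{6} + \frac{L^{2}}{6}$ ($P{\left(L \right)} = \frac{L L + L}{6} = \frac{L^{2} + L}{6} = \frac{L + L^{2}}{6} = \frac{L}{6} + \frac{L^{2}}{6}$)
$\left(12 + V\right) P{\left(-3 \right)} = \left(12 - 54\right) \frac{1}{6} \left(-3\right) \left(1 - 3\right) = - 42 \cdot \frac{1}{6} \left(-3\right) \left(-2\right) = \left(-42\right) 1 = -42$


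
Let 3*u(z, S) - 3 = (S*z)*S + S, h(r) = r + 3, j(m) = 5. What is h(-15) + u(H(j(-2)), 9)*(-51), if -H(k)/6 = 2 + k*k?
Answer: 222858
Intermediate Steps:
H(k) = -12 - 6*k**2 (H(k) = -6*(2 + k*k) = -6*(2 + k**2) = -12 - 6*k**2)
h(r) = 3 + r
u(z, S) = 1 + S/3 + z*S**2/3 (u(z, S) = 1 + ((S*z)*S + S)/3 = 1 + (z*S**2 + S)/3 = 1 + (S + z*S**2)/3 = 1 + (S/3 + z*S**2/3) = 1 + S/3 + z*S**2/3)
h(-15) + u(H(j(-2)), 9)*(-51) = (3 - 15) + (1 + (1/3)*9 + (1/3)*(-12 - 6*5**2)*9**2)*(-51) = -12 + (1 + 3 + (1/3)*(-12 - 6*25)*81)*(-51) = -12 + (1 + 3 + (1/3)*(-12 - 150)*81)*(-51) = -12 + (1 + 3 + (1/3)*(-162)*81)*(-51) = -12 + (1 + 3 - 4374)*(-51) = -12 - 4370*(-51) = -12 + 222870 = 222858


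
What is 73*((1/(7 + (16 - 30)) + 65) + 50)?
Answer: 58692/7 ≈ 8384.6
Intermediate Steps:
73*((1/(7 + (16 - 30)) + 65) + 50) = 73*((1/(7 - 14) + 65) + 50) = 73*((1/(-7) + 65) + 50) = 73*((-1/7 + 65) + 50) = 73*(454/7 + 50) = 73*(804/7) = 58692/7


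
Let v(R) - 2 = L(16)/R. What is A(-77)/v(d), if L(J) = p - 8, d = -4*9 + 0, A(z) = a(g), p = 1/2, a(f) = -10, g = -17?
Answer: -240/53 ≈ -4.5283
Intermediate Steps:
p = 1/2 ≈ 0.50000
A(z) = -10
d = -36 (d = -36 + 0 = -36)
L(J) = -15/2 (L(J) = 1/2 - 8 = -15/2)
v(R) = 2 - 15/(2*R)
A(-77)/v(d) = -10/(2 - 15/2/(-36)) = -10/(2 - 15/2*(-1/36)) = -10/(2 + 5/24) = -10/53/24 = -10*24/53 = -240/53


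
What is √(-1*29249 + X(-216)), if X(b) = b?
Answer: I*√29465 ≈ 171.65*I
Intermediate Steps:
√(-1*29249 + X(-216)) = √(-1*29249 - 216) = √(-29249 - 216) = √(-29465) = I*√29465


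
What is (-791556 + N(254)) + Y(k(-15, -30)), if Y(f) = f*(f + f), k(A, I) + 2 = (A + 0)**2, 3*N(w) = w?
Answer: -2076040/3 ≈ -6.9201e+5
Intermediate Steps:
N(w) = w/3
k(A, I) = -2 + A**2 (k(A, I) = -2 + (A + 0)**2 = -2 + A**2)
Y(f) = 2*f**2 (Y(f) = f*(2*f) = 2*f**2)
(-791556 + N(254)) + Y(k(-15, -30)) = (-791556 + (1/3)*254) + 2*(-2 + (-15)**2)**2 = (-791556 + 254/3) + 2*(-2 + 225)**2 = -2374414/3 + 2*223**2 = -2374414/3 + 2*49729 = -2374414/3 + 99458 = -2076040/3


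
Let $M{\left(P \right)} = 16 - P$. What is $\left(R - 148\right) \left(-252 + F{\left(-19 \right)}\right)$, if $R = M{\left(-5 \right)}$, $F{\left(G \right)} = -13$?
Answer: $33655$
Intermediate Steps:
$R = 21$ ($R = 16 - -5 = 16 + 5 = 21$)
$\left(R - 148\right) \left(-252 + F{\left(-19 \right)}\right) = \left(21 - 148\right) \left(-252 - 13\right) = \left(-127\right) \left(-265\right) = 33655$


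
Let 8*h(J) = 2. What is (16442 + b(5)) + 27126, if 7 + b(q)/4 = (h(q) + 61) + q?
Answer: 43805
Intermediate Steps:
h(J) = 1/4 (h(J) = (1/8)*2 = 1/4)
b(q) = 217 + 4*q (b(q) = -28 + 4*((1/4 + 61) + q) = -28 + 4*(245/4 + q) = -28 + (245 + 4*q) = 217 + 4*q)
(16442 + b(5)) + 27126 = (16442 + (217 + 4*5)) + 27126 = (16442 + (217 + 20)) + 27126 = (16442 + 237) + 27126 = 16679 + 27126 = 43805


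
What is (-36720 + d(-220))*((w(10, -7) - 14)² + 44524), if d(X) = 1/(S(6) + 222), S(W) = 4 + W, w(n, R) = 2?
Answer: -95132108513/58 ≈ -1.6402e+9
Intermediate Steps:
d(X) = 1/232 (d(X) = 1/((4 + 6) + 222) = 1/(10 + 222) = 1/232)
(-36720 + d(-220))*((w(10, -7) - 14)² + 44524) = (-36720 + 1/232)*((2 - 14)² + 44524) = -8519039*((-12)² + 44524)/232 = -8519039*(144 + 44524)/232 = -8519039/232*44668 = -95132108513/58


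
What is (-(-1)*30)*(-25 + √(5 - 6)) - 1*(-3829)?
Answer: 3079 + 30*I ≈ 3079.0 + 30.0*I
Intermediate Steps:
(-(-1)*30)*(-25 + √(5 - 6)) - 1*(-3829) = (-1*(-30))*(-25 + √(-1)) + 3829 = 30*(-25 + I) + 3829 = (-750 + 30*I) + 3829 = 3079 + 30*I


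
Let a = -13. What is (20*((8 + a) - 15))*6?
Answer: -2400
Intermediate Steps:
(20*((8 + a) - 15))*6 = (20*((8 - 13) - 15))*6 = (20*(-5 - 15))*6 = (20*(-20))*6 = -400*6 = -2400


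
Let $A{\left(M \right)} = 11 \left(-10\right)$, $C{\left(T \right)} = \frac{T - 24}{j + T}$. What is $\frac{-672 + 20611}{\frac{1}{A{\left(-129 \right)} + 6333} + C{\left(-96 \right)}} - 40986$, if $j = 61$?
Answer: $- \frac{750437885}{21337} \approx -35171.0$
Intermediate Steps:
$C{\left(T \right)} = \frac{-24 + T}{61 + T}$ ($C{\left(T \right)} = \frac{T - 24}{61 + T} = \frac{-24 + T}{61 + T}$)
$A{\left(M \right)} = -110$
$\frac{-672 + 20611}{\frac{1}{A{\left(-129 \right)} + 6333} + C{\left(-96 \right)}} - 40986 = \frac{-672 + 20611}{\frac{1}{-110 + 6333} + \frac{-24 - 96}{61 - 96}} - 40986 = \frac{19939}{\frac{1}{6223} + \frac{1}{-35} \left(-120\right)} - 40986 = \frac{19939}{\frac{1}{6223} - - \frac{24}{7}} - 40986 = \frac{19939}{\frac{1}{6223} + \frac{24}{7}} - 40986 = \frac{19939}{\frac{21337}{6223}} - 40986 = 19939 \cdot \frac{6223}{21337} - 40986 = \frac{124080397}{21337} - 40986 = - \frac{750437885}{21337}$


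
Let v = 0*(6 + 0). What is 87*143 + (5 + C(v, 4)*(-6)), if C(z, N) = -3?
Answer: 12464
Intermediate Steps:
v = 0 (v = 0*6 = 0)
87*143 + (5 + C(v, 4)*(-6)) = 87*143 + (5 - 3*(-6)) = 12441 + (5 + 18) = 12441 + 23 = 12464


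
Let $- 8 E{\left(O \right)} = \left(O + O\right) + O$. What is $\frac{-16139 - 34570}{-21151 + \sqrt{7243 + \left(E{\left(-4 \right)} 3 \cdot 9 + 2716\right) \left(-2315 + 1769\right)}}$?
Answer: $\frac{357515353}{149620869} + \frac{16903 i \sqrt{1497806}}{149620869} \approx 2.3895 + 0.13826 i$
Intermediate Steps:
$E{\left(O \right)} = - \frac{3 O}{8}$ ($E{\left(O \right)} = - \frac{\left(O + O\right) + O}{8} = - \frac{2 O + O}{8} = - \frac{3 O}{8}$)
$\frac{-16139 - 34570}{-21151 + \sqrt{7243 + \left(E{\left(-4 \right)} 3 \cdot 9 + 2716\right) \left(-2315 + 1769\right)}} = \frac{-16139 - 34570}{-21151 + \sqrt{7243 + \left(\left(- \frac{3}{8}\right) \left(-4\right) 3 \cdot 9 + 2716\right) \left(-2315 + 1769\right)}} = - \frac{50709}{-21151 + \sqrt{7243 + \left(\frac{3}{2} \cdot 3 \cdot 9 + 2716\right) \left(-546\right)}} = - \frac{50709}{-21151 + \sqrt{7243 + \left(\frac{9}{2} \cdot 9 + 2716\right) \left(-546\right)}} = - \frac{50709}{-21151 + \sqrt{7243 + \left(\frac{81}{2} + 2716\right) \left(-546\right)}} = - \frac{50709}{-21151 + \sqrt{7243 + \frac{5513}{2} \left(-546\right)}} = - \frac{50709}{-21151 + \sqrt{7243 - 1505049}} = - \frac{50709}{-21151 + \sqrt{-1497806}} = - \frac{50709}{-21151 + i \sqrt{1497806}}$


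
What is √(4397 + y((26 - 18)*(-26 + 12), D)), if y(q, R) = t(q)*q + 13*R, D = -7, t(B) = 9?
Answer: √3298 ≈ 57.428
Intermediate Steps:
y(q, R) = 9*q + 13*R
√(4397 + y((26 - 18)*(-26 + 12), D)) = √(4397 + (9*((26 - 18)*(-26 + 12)) + 13*(-7))) = √(4397 + (9*(8*(-14)) - 91)) = √(4397 + (9*(-112) - 91)) = √(4397 + (-1008 - 91)) = √(4397 - 1099) = √3298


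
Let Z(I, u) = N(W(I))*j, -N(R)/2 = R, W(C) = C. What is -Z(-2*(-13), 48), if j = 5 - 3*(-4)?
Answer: 884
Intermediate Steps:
N(R) = -2*R
j = 17 (j = 5 + 12 = 17)
Z(I, u) = -34*I (Z(I, u) = -2*I*17 = -34*I)
-Z(-2*(-13), 48) = -(-34)*(-2*(-13)) = -(-34)*26 = -1*(-884) = 884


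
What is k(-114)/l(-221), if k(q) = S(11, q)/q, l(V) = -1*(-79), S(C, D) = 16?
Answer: -8/4503 ≈ -0.0017766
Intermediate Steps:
l(V) = 79
k(q) = 16/q
k(-114)/l(-221) = (16/(-114))/79 = (16*(-1/114))*(1/79) = -8/57*1/79 = -8/4503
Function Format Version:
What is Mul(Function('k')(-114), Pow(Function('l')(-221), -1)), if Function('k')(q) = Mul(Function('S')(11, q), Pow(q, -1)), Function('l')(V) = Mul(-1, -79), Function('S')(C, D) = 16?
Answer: Rational(-8, 4503) ≈ -0.0017766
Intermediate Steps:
Function('l')(V) = 79
Function('k')(q) = Mul(16, Pow(q, -1))
Mul(Function('k')(-114), Pow(Function('l')(-221), -1)) = Mul(Mul(16, Pow(-114, -1)), Pow(79, -1)) = Mul(Mul(16, Rational(-1, 114)), Rational(1, 79)) = Mul(Rational(-8, 57), Rational(1, 79)) = Rational(-8, 4503)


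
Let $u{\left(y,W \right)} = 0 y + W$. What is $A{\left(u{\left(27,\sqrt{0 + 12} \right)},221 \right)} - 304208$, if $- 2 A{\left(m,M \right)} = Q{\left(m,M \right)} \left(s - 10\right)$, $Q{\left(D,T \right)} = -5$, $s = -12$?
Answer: $-304263$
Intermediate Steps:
$u{\left(y,W \right)} = W$ ($u{\left(y,W \right)} = 0 + W = W$)
$A{\left(m,M \right)} = -55$ ($A{\left(m,M \right)} = - \frac{\left(-5\right) \left(-12 - 10\right)}{2} = - \frac{\left(-5\right) \left(-22\right)}{2} = \left(- \frac{1}{2}\right) 110 = -55$)
$A{\left(u{\left(27,\sqrt{0 + 12} \right)},221 \right)} - 304208 = -55 - 304208 = -304263$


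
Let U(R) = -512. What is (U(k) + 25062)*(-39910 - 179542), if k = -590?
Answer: -5387546600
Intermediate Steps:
(U(k) + 25062)*(-39910 - 179542) = (-512 + 25062)*(-39910 - 179542) = 24550*(-219452) = -5387546600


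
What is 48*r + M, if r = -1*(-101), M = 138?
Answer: 4986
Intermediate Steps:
r = 101
48*r + M = 48*101 + 138 = 4848 + 138 = 4986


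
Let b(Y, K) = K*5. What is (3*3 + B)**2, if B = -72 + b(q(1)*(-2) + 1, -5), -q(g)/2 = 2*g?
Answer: 7744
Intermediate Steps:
q(g) = -4*g
b(Y, K) = 5*K
B = -97 (B = -72 + 5*(-5) = -72 - 25 = -97)
(3*3 + B)**2 = (3*3 - 97)**2 = (9 - 97)**2 = (-88)**2 = 7744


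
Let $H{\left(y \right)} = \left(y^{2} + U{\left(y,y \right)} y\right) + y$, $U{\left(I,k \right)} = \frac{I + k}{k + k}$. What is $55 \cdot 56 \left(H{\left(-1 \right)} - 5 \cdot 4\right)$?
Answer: $-64680$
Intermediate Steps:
$U{\left(I,k \right)} = \frac{I + k}{2 k}$
$H{\left(y \right)} = y^{2} + 2 y$ ($H{\left(y \right)} = \left(y^{2} + \frac{y + y}{2 y} y\right) + y = \left(y^{2} + \frac{2 y}{2 y} y\right) + y = \left(y^{2} + 1 y\right) + y = \left(y^{2} + y\right) + y = \left(y + y^{2}\right) + y = y^{2} + 2 y$)
$55 \cdot 56 \left(H{\left(-1 \right)} - 5 \cdot 4\right) = 55 \cdot 56 \left(- (2 - 1) - 5 \cdot 4\right) = 3080 \left(\left(-1\right) 1 - 20\right) = 3080 \left(-1 - 20\right) = 3080 \left(-21\right) = -64680$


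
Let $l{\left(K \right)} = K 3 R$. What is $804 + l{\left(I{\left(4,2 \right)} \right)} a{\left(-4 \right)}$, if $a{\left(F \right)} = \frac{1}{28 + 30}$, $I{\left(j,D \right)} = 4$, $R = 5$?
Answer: $\frac{23346}{29} \approx 805.03$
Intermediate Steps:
$l{\left(K \right)} = 15 K$ ($l{\left(K \right)} = K 3 \cdot 5 = 3 K 5 = 15 K$)
$a{\left(F \right)} = \frac{1}{58}$
$804 + l{\left(I{\left(4,2 \right)} \right)} a{\left(-4 \right)} = 804 + 15 \cdot 4 \cdot \frac{1}{58} = 804 + 60 \cdot \frac{1}{58} = 804 + \frac{30}{29} = \frac{23346}{29}$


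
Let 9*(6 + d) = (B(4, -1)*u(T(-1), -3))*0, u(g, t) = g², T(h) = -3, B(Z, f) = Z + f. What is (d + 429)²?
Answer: 178929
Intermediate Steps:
d = -6 (d = -6 + (((4 - 1)*(-3)²)*0)/9 = -6 + ((3*9)*0)/9 = -6 + (27*0)/9 = -6 + (⅑)*0 = -6 + 0 = -6)
(d + 429)² = (-6 + 429)² = 423² = 178929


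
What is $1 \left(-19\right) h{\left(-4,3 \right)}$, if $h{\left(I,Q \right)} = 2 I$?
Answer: $152$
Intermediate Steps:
$1 \left(-19\right) h{\left(-4,3 \right)} = 1 \left(-19\right) 2 \left(-4\right) = \left(-19\right) \left(-8\right) = 152$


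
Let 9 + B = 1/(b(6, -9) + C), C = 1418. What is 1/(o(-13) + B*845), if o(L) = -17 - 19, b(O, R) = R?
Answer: -1409/10765324 ≈ -0.00013088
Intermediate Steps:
o(L) = -36
B = -12680/1409 (B = -9 + 1/(-9 + 1418) = -9 + 1/1409 = -12680/1409 ≈ -8.9993)
1/(o(-13) + B*845) = 1/(-36 - 12680/1409*845) = 1/(-36 - 10714600/1409) = 1/(-10765324/1409) = -1409/10765324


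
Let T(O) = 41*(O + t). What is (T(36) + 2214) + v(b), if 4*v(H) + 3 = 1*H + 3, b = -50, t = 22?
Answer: 9159/2 ≈ 4579.5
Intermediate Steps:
T(O) = 902 + 41*O (T(O) = 41*(O + 22) = 41*(22 + O) = 902 + 41*O)
v(H) = H/4 (v(H) = -¾ + (1*H + 3)/4 = -¾ + (H + 3)/4 = -¾ + (3 + H)/4 = -¾ + (¾ + H/4) = H/4)
(T(36) + 2214) + v(b) = ((902 + 41*36) + 2214) + (¼)*(-50) = ((902 + 1476) + 2214) - 25/2 = (2378 + 2214) - 25/2 = 4592 - 25/2 = 9159/2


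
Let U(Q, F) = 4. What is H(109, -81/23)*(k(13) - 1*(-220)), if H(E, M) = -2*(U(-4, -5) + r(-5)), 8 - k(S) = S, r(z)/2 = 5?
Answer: -6020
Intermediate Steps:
r(z) = 10 (r(z) = 2*5 = 10)
k(S) = 8 - S
H(E, M) = -28 (H(E, M) = -2*(4 + 10) = -2*14 = -28)
H(109, -81/23)*(k(13) - 1*(-220)) = -28*((8 - 1*13) - 1*(-220)) = -28*((8 - 13) + 220) = -28*(-5 + 220) = -28*215 = -6020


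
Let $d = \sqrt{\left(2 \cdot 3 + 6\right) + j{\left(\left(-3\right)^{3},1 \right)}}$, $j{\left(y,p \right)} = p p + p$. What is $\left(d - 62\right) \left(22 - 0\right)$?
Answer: $-1364 + 22 \sqrt{14} \approx -1281.7$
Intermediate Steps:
$j{\left(y,p \right)} = p + p^{2}$ ($j{\left(y,p \right)} = p^{2} + p = p + p^{2}$)
$d = \sqrt{14}$ ($d = \sqrt{\left(2 \cdot 3 + 6\right) + 1 \left(1 + 1\right)} = \sqrt{\left(6 + 6\right) + 1 \cdot 2} = \sqrt{12 + 2} = \sqrt{14} \approx 3.7417$)
$\left(d - 62\right) \left(22 - 0\right) = \left(\sqrt{14} - 62\right) \left(22 - 0\right) = \left(-62 + \sqrt{14}\right) \left(22 + 0\right) = \left(-62 + \sqrt{14}\right) 22 = -1364 + 22 \sqrt{14}$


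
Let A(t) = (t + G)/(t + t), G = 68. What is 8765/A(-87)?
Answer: 1525110/19 ≈ 80269.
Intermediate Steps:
A(t) = (68 + t)/(2*t) (A(t) = (t + 68)/(t + t) = (68 + t)/((2*t)) = (68 + t)*(1/(2*t)) = (68 + t)/(2*t))
8765/A(-87) = 8765/(((½)*(68 - 87)/(-87))) = 8765/(((½)*(-1/87)*(-19))) = 8765/(19/174) = 8765*(174/19) = 1525110/19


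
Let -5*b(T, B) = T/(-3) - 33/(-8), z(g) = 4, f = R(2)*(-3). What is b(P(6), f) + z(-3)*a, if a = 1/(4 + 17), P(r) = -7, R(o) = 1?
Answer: -185/168 ≈ -1.1012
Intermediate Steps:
f = -3 (f = 1*(-3) = -3)
b(T, B) = -33/40 + T/15 (b(T, B) = -(T/(-3) - 33/(-8))/5 = -(T*(-⅓) - 33*(-⅛))/5 = -(-T/3 + 33/8)/5 = -(33/8 - T/3)/5 = -33/40 + T/15)
a = 1/21 ≈ 0.047619
b(P(6), f) + z(-3)*a = (-33/40 + (1/15)*(-7)) + 4*(1/21) = (-33/40 - 7/15) + 4/21 = -31/24 + 4/21 = -185/168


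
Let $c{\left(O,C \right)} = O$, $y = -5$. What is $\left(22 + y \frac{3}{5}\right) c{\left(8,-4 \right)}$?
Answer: $152$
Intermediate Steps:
$\left(22 + y \frac{3}{5}\right) c{\left(8,-4 \right)} = \left(22 - 5 \cdot \frac{3}{5}\right) 8 = \left(22 - 5 \cdot 3 \cdot \frac{1}{5}\right) 8 = \left(22 - 3\right) 8 = 19 \cdot 8 = 152$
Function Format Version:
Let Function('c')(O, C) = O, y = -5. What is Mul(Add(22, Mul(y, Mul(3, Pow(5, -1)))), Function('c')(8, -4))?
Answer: 152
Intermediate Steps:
Mul(Add(22, Mul(y, Mul(3, Pow(5, -1)))), Function('c')(8, -4)) = Mul(Add(22, Mul(-5, Mul(3, Pow(5, -1)))), 8) = Mul(Add(22, Mul(-5, Mul(3, Rational(1, 5)))), 8) = Mul(Add(22, Mul(-5, Rational(3, 5))), 8) = Mul(Add(22, -3), 8) = Mul(19, 8) = 152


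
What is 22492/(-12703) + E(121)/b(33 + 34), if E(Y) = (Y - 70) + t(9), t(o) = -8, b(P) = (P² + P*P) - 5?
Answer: -201274487/113984019 ≈ -1.7658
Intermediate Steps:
b(P) = -5 + 2*P² (b(P) = (P² + P²) - 5 = 2*P² - 5 = -5 + 2*P²)
E(Y) = -78 + Y (E(Y) = (Y - 70) - 8 = (-70 + Y) - 8 = -78 + Y)
22492/(-12703) + E(121)/b(33 + 34) = 22492/(-12703) + (-78 + 121)/(-5 + 2*(33 + 34)²) = 22492*(-1/12703) + 43/(-5 + 2*67²) = -22492/12703 + 43/(-5 + 2*4489) = -22492/12703 + 43/(-5 + 8978) = -22492/12703 + 43/8973 = -201274487/113984019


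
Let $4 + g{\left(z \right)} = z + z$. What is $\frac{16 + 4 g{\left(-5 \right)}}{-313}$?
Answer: $\frac{40}{313} \approx 0.1278$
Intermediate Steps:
$g{\left(z \right)} = -4 + 2 z$ ($g{\left(z \right)} = -4 + \left(z + z\right) = -4 + 2 z$)
$\frac{16 + 4 g{\left(-5 \right)}}{-313} = \frac{16 + 4 \left(-4 + 2 \left(-5\right)\right)}{-313} = \left(16 + 4 \left(-4 - 10\right)\right) \left(- \frac{1}{313}\right) = \left(16 + 4 \left(-14\right)\right) \left(- \frac{1}{313}\right) = \left(16 - 56\right) \left(- \frac{1}{313}\right) = \left(-40\right) \left(- \frac{1}{313}\right) = \frac{40}{313}$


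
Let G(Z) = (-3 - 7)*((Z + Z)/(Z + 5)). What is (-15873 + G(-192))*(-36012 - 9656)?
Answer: 135729451788/187 ≈ 7.2583e+8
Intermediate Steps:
G(Z) = -20*Z/(5 + Z) (G(Z) = -10*2*Z/(5 + Z) = -20*Z/(5 + Z))
(-15873 + G(-192))*(-36012 - 9656) = (-15873 - 20*(-192)/(5 - 192))*(-36012 - 9656) = (-15873 - 20*(-192)/(-187))*(-45668) = (-15873 - 20*(-192)*(-1/187))*(-45668) = (-15873 - 3840/187)*(-45668) = -2972091/187*(-45668) = 135729451788/187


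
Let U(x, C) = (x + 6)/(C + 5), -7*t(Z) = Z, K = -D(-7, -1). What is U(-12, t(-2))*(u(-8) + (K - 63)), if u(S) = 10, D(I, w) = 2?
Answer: 2310/37 ≈ 62.432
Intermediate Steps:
K = -2 (K = -1*2 = -2)
t(Z) = -Z/7
U(x, C) = (6 + x)/(5 + C)
U(-12, t(-2))*(u(-8) + (K - 63)) = ((6 - 12)/(5 - 1/7*(-2)))*(10 + (-2 - 63)) = (-6/(5 + 2/7))*(10 - 65) = (-6/(37/7))*(-55) = ((7/37)*(-6))*(-55) = -42/37*(-55) = 2310/37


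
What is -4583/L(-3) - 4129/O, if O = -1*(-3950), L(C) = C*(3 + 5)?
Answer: 9001877/47400 ≈ 189.91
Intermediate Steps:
L(C) = 8*C (L(C) = C*8 = 8*C)
O = 3950
-4583/L(-3) - 4129/O = -4583/(8*(-3)) - 4129/3950 = -4583/(-24) - 4129*1/3950 = -4583*(-1/24) - 4129/3950 = 4583/24 - 4129/3950 = 9001877/47400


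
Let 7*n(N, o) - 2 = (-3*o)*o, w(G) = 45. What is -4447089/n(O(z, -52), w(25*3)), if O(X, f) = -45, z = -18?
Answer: 31129623/6073 ≈ 5125.9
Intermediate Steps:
n(N, o) = 2/7 - 3*o**2/7 (n(N, o) = 2/7 + ((-3*o)*o)/7 = 2/7 + (-3*o**2)/7 = 2/7 - 3*o**2/7)
-4447089/n(O(z, -52), w(25*3)) = -4447089/(2/7 - 3/7*45**2) = -4447089/(2/7 - 3/7*2025) = -4447089/(2/7 - 6075/7) = -4447089/(-6073/7) = -4447089*(-7/6073) = 31129623/6073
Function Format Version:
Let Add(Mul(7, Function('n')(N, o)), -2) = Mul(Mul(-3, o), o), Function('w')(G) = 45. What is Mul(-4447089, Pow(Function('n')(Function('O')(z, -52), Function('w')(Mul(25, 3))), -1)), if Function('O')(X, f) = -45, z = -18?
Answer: Rational(31129623, 6073) ≈ 5125.9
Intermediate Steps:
Function('n')(N, o) = Add(Rational(2, 7), Mul(Rational(-3, 7), Pow(o, 2))) (Function('n')(N, o) = Add(Rational(2, 7), Mul(Rational(1, 7), Mul(Mul(-3, o), o))) = Add(Rational(2, 7), Mul(Rational(1, 7), Mul(-3, Pow(o, 2)))) = Add(Rational(2, 7), Mul(Rational(-3, 7), Pow(o, 2))))
Mul(-4447089, Pow(Function('n')(Function('O')(z, -52), Function('w')(Mul(25, 3))), -1)) = Mul(-4447089, Pow(Add(Rational(2, 7), Mul(Rational(-3, 7), Pow(45, 2))), -1)) = Mul(-4447089, Pow(Add(Rational(2, 7), Mul(Rational(-3, 7), 2025)), -1)) = Mul(-4447089, Pow(Add(Rational(2, 7), Rational(-6075, 7)), -1)) = Mul(-4447089, Pow(Rational(-6073, 7), -1)) = Mul(-4447089, Rational(-7, 6073)) = Rational(31129623, 6073)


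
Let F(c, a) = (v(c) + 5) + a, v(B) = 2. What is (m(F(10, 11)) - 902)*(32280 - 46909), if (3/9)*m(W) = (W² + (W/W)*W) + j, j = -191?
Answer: 6568421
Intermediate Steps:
F(c, a) = 7 + a (F(c, a) = (2 + 5) + a = 7 + a)
m(W) = -573 + 3*W + 3*W² (m(W) = 3*((W² + (W/W)*W) - 191) = 3*((W² + 1*W) - 191) = 3*((W² + W) - 191) = 3*((W + W²) - 191) = 3*(-191 + W + W²) = -573 + 3*W + 3*W²)
(m(F(10, 11)) - 902)*(32280 - 46909) = ((-573 + 3*(7 + 11) + 3*(7 + 11)²) - 902)*(32280 - 46909) = ((-573 + 3*18 + 3*18²) - 902)*(-14629) = ((-573 + 54 + 3*324) - 902)*(-14629) = ((-573 + 54 + 972) - 902)*(-14629) = (453 - 902)*(-14629) = -449*(-14629) = 6568421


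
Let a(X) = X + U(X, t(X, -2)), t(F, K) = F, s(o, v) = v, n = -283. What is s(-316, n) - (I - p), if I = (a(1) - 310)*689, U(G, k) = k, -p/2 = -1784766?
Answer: 3781461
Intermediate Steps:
p = 3569532 (p = -2*(-1784766) = 3569532)
a(X) = 2*X (a(X) = X + X = 2*X)
I = -212212 (I = (2*1 - 310)*689 = (2 - 310)*689 = -308*689 = -212212)
s(-316, n) - (I - p) = -283 - (-212212 - 1*3569532) = -283 - (-212212 - 3569532) = -283 - 1*(-3781744) = -283 + 3781744 = 3781461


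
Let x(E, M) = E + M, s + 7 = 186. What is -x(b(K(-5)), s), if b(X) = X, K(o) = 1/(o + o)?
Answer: -1789/10 ≈ -178.90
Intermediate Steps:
K(o) = 1/(2*o)
s = 179 (s = -7 + 186 = 179)
-x(b(K(-5)), s) = -((½)/(-5) + 179) = -((½)*(-⅕) + 179) = -(-⅒ + 179) = -1*1789/10 = -1789/10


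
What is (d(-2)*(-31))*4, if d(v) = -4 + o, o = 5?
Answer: -124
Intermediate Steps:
d(v) = 1 (d(v) = -4 + 5 = 1)
(d(-2)*(-31))*4 = (1*(-31))*4 = -31*4 = -124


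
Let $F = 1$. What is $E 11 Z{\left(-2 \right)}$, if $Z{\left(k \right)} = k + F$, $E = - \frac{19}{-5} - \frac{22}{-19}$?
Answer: $- \frac{5181}{95} \approx -54.537$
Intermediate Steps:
$E = \frac{471}{95}$ ($E = \left(-19\right) \left(- \frac{1}{5}\right) - - \frac{22}{19} = \frac{19}{5} + \frac{22}{19} = \frac{471}{95} \approx 4.9579$)
$Z{\left(k \right)} = 1 + k$ ($Z{\left(k \right)} = k + 1 = 1 + k$)
$E 11 Z{\left(-2 \right)} = \frac{471}{95} \cdot 11 \left(1 - 2\right) = \frac{5181}{95} \left(-1\right) = - \frac{5181}{95}$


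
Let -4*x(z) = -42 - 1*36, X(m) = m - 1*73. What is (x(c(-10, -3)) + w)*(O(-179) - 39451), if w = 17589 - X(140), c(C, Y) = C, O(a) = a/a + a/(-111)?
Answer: -153620422993/222 ≈ -6.9198e+8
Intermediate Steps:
O(a) = 1 - a/111 (O(a) = 1 + a*(-1/111) = 1 - a/111)
X(m) = -73 + m (X(m) = m - 73 = -73 + m)
x(z) = 39/2 (x(z) = -(-42 - 1*36)/4 = -(-42 - 36)/4 = -¼*(-78) = 39/2)
w = 17522 (w = 17589 - (-73 + 140) = 17589 - 1*67 = 17589 - 67 = 17522)
(x(c(-10, -3)) + w)*(O(-179) - 39451) = (39/2 + 17522)*((1 - 1/111*(-179)) - 39451) = 35083*((1 + 179/111) - 39451)/2 = 35083*(290/111 - 39451)/2 = (35083/2)*(-4378771/111) = -153620422993/222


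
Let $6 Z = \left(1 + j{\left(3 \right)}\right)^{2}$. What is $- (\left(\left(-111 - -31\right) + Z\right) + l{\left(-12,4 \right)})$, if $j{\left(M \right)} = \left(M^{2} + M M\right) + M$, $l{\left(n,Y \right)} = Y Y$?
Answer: $- \frac{50}{3} \approx -16.667$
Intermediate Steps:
$l{\left(n,Y \right)} = Y^{2}$
$j{\left(M \right)} = M + 2 M^{2}$ ($j{\left(M \right)} = \left(M^{2} + M^{2}\right) + M = 2 M^{2} + M = M + 2 M^{2}$)
$Z = \frac{242}{3}$ ($Z = \frac{\left(1 + 3 \left(1 + 2 \cdot 3\right)\right)^{2}}{6} = \frac{\left(1 + 3 \left(1 + 6\right)\right)^{2}}{6} = \frac{\left(1 + 3 \cdot 7\right)^{2}}{6} = \frac{\left(1 + 21\right)^{2}}{6} = \frac{22^{2}}{6} = \frac{1}{6} \cdot 484 = \frac{242}{3} \approx 80.667$)
$- (\left(\left(-111 - -31\right) + Z\right) + l{\left(-12,4 \right)}) = - (\left(\left(-111 - -31\right) + \frac{242}{3}\right) + 4^{2}) = - (\left(\left(-111 + 31\right) + \frac{242}{3}\right) + 16) = - (\left(-80 + \frac{242}{3}\right) + 16) = - (\frac{2}{3} + 16) = \left(-1\right) \frac{50}{3} = - \frac{50}{3}$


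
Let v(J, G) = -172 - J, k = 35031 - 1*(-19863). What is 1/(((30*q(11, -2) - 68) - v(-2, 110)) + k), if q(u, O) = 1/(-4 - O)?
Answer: 1/54981 ≈ 1.8188e-5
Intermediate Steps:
k = 54894 (k = 35031 + 19863 = 54894)
1/(((30*q(11, -2) - 68) - v(-2, 110)) + k) = 1/(((30*(-1/(4 - 2)) - 68) - (-172 - 1*(-2))) + 54894) = 1/(((30*(-1/2) - 68) - (-172 + 2)) + 54894) = 1/(((30*(-1*1/2) - 68) - 1*(-170)) + 54894) = 1/(((30*(-1/2) - 68) + 170) + 54894) = 1/(((-15 - 68) + 170) + 54894) = 1/((-83 + 170) + 54894) = 1/(87 + 54894) = 1/54981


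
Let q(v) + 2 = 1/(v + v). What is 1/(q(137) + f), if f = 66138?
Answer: 274/18121265 ≈ 1.5120e-5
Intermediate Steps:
q(v) = -2 + 1/(2*v) (q(v) = -2 + 1/(v + v) = -2 + 1/(2*v))
1/(q(137) + f) = 1/((-2 + (1/2)/137) + 66138) = 1/((-2 + (1/2)*(1/137)) + 66138) = 1/((-2 + 1/274) + 66138) = 1/(-547/274 + 66138) = 1/(18121265/274) = 274/18121265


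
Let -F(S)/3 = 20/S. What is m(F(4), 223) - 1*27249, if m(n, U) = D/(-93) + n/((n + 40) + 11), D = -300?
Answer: -10135583/372 ≈ -27246.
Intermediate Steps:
F(S) = -60/S
m(n, U) = 100/31 + n/(51 + n) (m(n, U) = -300/(-93) + n/((n + 40) + 11) = -300*(-1/93) + n/((40 + n) + 11) = 100/31 + n/(51 + n))
m(F(4), 223) - 1*27249 = (5100 + 131*(-60/4))/(31*(51 - 60/4)) - 1*27249 = (5100 + 131*(-60*¼))/(31*(51 - 60*¼)) - 27249 = (5100 + 131*(-15))/(31*(51 - 15)) - 27249 = (1/31)*(5100 - 1965)/36 - 27249 = (1/31)*(1/36)*3135 - 27249 = 1045/372 - 27249 = -10135583/372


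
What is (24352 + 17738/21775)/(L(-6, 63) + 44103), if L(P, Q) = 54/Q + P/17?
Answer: 21034540674/38094034225 ≈ 0.55217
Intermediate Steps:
L(P, Q) = 54/Q + P/17 (L(P, Q) = 54/Q + P*(1/17) = 54/Q + P/17)
(24352 + 17738/21775)/(L(-6, 63) + 44103) = (24352 + 17738/21775)/((54/63 + (1/17)*(-6)) + 44103) = (24352 + 17738*(1/21775))/((54*(1/63) - 6/17) + 44103) = (24352 + 17738/21775)/((6/7 - 6/17) + 44103) = 530282538/(21775*(60/119 + 44103)) = 530282538/(21775*(5248317/119)) = (530282538/21775)*(119/5248317) = 21034540674/38094034225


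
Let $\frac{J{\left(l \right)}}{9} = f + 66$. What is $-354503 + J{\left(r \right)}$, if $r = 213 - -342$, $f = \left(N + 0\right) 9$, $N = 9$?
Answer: $-353180$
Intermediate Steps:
$f = 81$ ($f = \left(9 + 0\right) 9 = 9 \cdot 9 = 81$)
$r = 555$ ($r = 213 + 342 = 555$)
$J{\left(l \right)} = 1323$ ($J{\left(l \right)} = 9 \left(81 + 66\right) = 9 \cdot 147 = 1323$)
$-354503 + J{\left(r \right)} = -354503 + 1323 = -353180$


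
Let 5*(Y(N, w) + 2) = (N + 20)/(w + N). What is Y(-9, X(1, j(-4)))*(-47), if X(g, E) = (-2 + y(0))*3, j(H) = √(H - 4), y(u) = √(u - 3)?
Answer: 8413/84 + 517*I*√3/420 ≈ 100.15 + 2.1321*I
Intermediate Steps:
y(u) = √(-3 + u)
j(H) = √(-4 + H)
X(g, E) = -6 + 3*I*√3 (X(g, E) = (-2 + √(-3 + 0))*3 = (-2 + √(-3))*3 = (-2 + I*√3)*3 = -6 + 3*I*√3)
Y(N, w) = -2 + (20 + N)/(5*(N + w)) (Y(N, w) = -2 + ((N + 20)/(w + N))/5 = -2 + ((20 + N)/(N + w))/5 = -2 + (20 + N)/(5*(N + w)))
Y(-9, X(1, j(-4)))*(-47) = ((4 - 2*(-6 + 3*I*√3) - 9/5*(-9))/(-9 + (-6 + 3*I*√3)))*(-47) = ((4 + (12 - 6*I*√3) + 81/5)/(-15 + 3*I*√3))*(-47) = ((161/5 - 6*I*√3)/(-15 + 3*I*√3))*(-47) = -47*(161/5 - 6*I*√3)/(-15 + 3*I*√3)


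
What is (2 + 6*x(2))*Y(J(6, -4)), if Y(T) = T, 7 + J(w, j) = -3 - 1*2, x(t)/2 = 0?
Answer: -24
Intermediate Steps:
x(t) = 0 (x(t) = 2*0 = 0)
J(w, j) = -12 (J(w, j) = -7 + (-3 - 1*2) = -7 + (-3 - 2) = -7 - 5 = -12)
(2 + 6*x(2))*Y(J(6, -4)) = (2 + 6*0)*(-12) = (2 + 0)*(-12) = 2*(-12) = -24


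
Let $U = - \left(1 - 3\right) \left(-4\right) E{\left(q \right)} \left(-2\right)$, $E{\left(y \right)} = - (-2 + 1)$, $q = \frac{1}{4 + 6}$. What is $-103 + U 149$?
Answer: $2281$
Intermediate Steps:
$q = \frac{1}{10} \approx 0.1$
$E{\left(y \right)} = 1$ ($E{\left(y \right)} = \left(-1\right) \left(-1\right) = 1$)
$U = 16$ ($U = - \left(1 - 3\right) \left(-4\right) 1 \left(-2\right) = - \left(-2\right) \left(-4\right) 1 \left(-2\right) = - 8 \cdot 1 \left(-2\right) = - 8 \left(-2\right) = \left(-1\right) \left(-16\right) = 16$)
$-103 + U 149 = -103 + 16 \cdot 149 = -103 + 2384 = 2281$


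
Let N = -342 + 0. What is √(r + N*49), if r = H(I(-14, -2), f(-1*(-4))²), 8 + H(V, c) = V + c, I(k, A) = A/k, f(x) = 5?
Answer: I*√820302/7 ≈ 129.39*I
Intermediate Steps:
N = -342
H(V, c) = -8 + V + c (H(V, c) = -8 + (V + c) = -8 + V + c)
r = 120/7 (r = -8 - 2/(-14) + 5² = -8 - 2*(-1/14) + 25 = -8 + ⅐ + 25 = 120/7 ≈ 17.143)
√(r + N*49) = √(120/7 - 342*49) = √(120/7 - 16758) = √(-117186/7) = I*√820302/7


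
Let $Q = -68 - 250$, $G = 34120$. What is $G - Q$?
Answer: $34438$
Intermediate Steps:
$Q = -318$ ($Q = -68 - 250 = -318$)
$G - Q = 34120 - -318 = 34120 + 318 = 34438$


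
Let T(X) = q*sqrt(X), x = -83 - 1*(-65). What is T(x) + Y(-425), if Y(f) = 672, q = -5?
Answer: 672 - 15*I*sqrt(2) ≈ 672.0 - 21.213*I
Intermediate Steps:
x = -18 (x = -83 + 65 = -18)
T(X) = -5*sqrt(X)
T(x) + Y(-425) = -15*I*sqrt(2) + 672 = 672 - 15*I*sqrt(2)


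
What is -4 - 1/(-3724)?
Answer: -14895/3724 ≈ -3.9997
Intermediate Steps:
-4 - 1/(-3724) = -4 - 1*(-1/3724) = -4 + 1/3724 = -14895/3724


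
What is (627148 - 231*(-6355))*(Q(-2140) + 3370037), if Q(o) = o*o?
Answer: 16655705809461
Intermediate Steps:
Q(o) = o²
(627148 - 231*(-6355))*(Q(-2140) + 3370037) = (627148 - 231*(-6355))*((-2140)² + 3370037) = (627148 + 1468005)*(4579600 + 3370037) = 2095153*7949637 = 16655705809461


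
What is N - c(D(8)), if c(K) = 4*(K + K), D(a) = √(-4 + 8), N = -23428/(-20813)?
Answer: -309580/20813 ≈ -14.874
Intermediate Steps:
N = 23428/20813 (N = -23428*(-1/20813) = 23428/20813 ≈ 1.1256)
D(a) = 2 (D(a) = √4 = 2)
c(K) = 8*K (c(K) = 4*(2*K) = 8*K)
N - c(D(8)) = 23428/20813 - 8*2 = 23428/20813 - 1*16 = 23428/20813 - 16 = -309580/20813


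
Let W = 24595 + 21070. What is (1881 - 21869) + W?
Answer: 25677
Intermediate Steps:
W = 45665
(1881 - 21869) + W = (1881 - 21869) + 45665 = -19988 + 45665 = 25677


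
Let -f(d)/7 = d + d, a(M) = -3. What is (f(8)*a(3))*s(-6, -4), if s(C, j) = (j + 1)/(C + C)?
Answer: 84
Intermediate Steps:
f(d) = -14*d (f(d) = -7*(d + d) = -14*d)
s(C, j) = (1 + j)/(2*C) (s(C, j) = (1 + j)/((2*C)) = (1 + j)*(1/(2*C)) = (1 + j)/(2*C))
(f(8)*a(3))*s(-6, -4) = (-14*8*(-3))*((1/2)*(1 - 4)/(-6)) = (-112*(-3))*((1/2)*(-1/6)*(-3)) = 336*(1/4) = 84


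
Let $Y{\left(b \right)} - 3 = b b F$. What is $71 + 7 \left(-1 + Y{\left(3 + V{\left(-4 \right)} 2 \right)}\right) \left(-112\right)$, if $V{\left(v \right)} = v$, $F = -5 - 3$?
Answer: $155303$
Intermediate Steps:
$F = -8$ ($F = -5 - 3 = -8$)
$Y{\left(b \right)} = 3 - 8 b^{2}$ ($Y{\left(b \right)} = 3 + b b \left(-8\right) = 3 + b^{2} \left(-8\right) = 3 - 8 b^{2}$)
$71 + 7 \left(-1 + Y{\left(3 + V{\left(-4 \right)} 2 \right)}\right) \left(-112\right) = 71 + 7 \left(-1 + \left(3 - 8 \left(3 - 8\right)^{2}\right)\right) \left(-112\right) = 71 + 7 \left(-1 + \left(3 - 8 \left(-5\right)^{2}\right)\right) \left(-112\right) = 71 + 7 \left(-1 + \left(3 - 200\right)\right) \left(-112\right) = 71 + 7 \left(-1 - 197\right) \left(-112\right) = 71 + 7 \left(-198\right) \left(-112\right) = 71 - -155232 = 71 + 155232 = 155303$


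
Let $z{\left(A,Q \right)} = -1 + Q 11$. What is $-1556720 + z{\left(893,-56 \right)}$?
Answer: $-1557337$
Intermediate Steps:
$z{\left(A,Q \right)} = -1 + 11 Q$
$-1556720 + z{\left(893,-56 \right)} = -1556720 + \left(-1 + 11 \left(-56\right)\right) = -1556720 - 617 = -1557337$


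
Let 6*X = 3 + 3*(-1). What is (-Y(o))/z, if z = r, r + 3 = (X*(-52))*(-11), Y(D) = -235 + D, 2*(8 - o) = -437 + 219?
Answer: -118/3 ≈ -39.333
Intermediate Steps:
X = 0 (X = (3 + 3*(-1))/6 = (3 - 3)/6 = (⅙)*0 = 0)
o = 117 (o = 8 - (-437 + 219)/2 = 8 - ½*(-218) = 8 + 109 = 117)
r = -3 (r = -3 + (0*(-52))*(-11) = -3 + 0*(-11) = -3 + 0 = -3)
z = -3
(-Y(o))/z = -(-235 + 117)/(-3) = -1*(-118)*(-⅓) = 118*(-⅓) = -118/3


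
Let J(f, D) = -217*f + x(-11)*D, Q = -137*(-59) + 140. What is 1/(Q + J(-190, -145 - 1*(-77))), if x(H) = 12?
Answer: 1/48637 ≈ 2.0560e-5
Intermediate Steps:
Q = 8223 (Q = 8083 + 140 = 8223)
J(f, D) = -217*f + 12*D
1/(Q + J(-190, -145 - 1*(-77))) = 1/(8223 + (-217*(-190) + 12*(-145 - 1*(-77)))) = 1/(8223 + (41230 + 12*(-145 + 77))) = 1/(8223 + (41230 + 12*(-68))) = 1/(8223 + (41230 - 816)) = 1/(8223 + 40414) = 1/48637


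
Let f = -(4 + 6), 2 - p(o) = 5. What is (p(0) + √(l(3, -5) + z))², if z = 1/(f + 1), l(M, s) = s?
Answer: (9 - I*√46)²/9 ≈ 3.8889 - 13.565*I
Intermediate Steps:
p(o) = -3 (p(o) = 2 - 1*5 = 2 - 5 = -3)
f = -10 (f = -1*10 = -10)
z = -⅑ (z = 1/(-10 + 1) = 1/(-9) = -⅑ ≈ -0.11111)
(p(0) + √(l(3, -5) + z))² = (-3 + √(-5 - ⅑))² = (-3 + √(-46/9))² = (-3 + I*√46/3)²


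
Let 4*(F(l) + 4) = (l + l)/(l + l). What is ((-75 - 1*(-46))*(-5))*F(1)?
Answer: -2175/4 ≈ -543.75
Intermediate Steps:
F(l) = -15/4 (F(l) = -4 + ((l + l)/(l + l))/4 = -4 + ((2*l)/((2*l)))/4 = -4 + ((2*l)*(1/(2*l)))/4 = -4 + (¼)*1 = -4 + ¼ = -15/4)
((-75 - 1*(-46))*(-5))*F(1) = ((-75 - 1*(-46))*(-5))*(-15/4) = ((-75 + 46)*(-5))*(-15/4) = -29*(-5)*(-15/4) = 145*(-15/4) = -2175/4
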